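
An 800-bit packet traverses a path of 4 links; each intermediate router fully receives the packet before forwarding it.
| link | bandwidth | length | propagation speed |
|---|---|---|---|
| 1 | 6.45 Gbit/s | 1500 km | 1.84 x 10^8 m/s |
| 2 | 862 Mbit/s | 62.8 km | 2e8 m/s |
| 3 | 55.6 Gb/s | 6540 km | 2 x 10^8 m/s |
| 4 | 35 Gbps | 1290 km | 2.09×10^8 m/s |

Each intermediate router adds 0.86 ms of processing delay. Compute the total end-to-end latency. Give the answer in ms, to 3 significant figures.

49.9 ms

Transmission delays (L/R per hop): 0.000124031, 0.000928074, 1.43885e-05, 2.28571e-05 ms; sum = 0.00108935 ms.
Propagation delays (d/s per hop): 8.15217, 0.314, 32.7, 6.17225 ms; sum = 47.3384 ms.
Processing at 3 router(s): 3 × 0.86 ms = 2.58 ms.
End-to-end = 49.9 ms.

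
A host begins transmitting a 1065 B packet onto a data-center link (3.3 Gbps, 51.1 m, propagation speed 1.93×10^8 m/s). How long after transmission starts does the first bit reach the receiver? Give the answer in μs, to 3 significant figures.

0.265 μs

First bit experiences only propagation delay: d/s = 51.1/193000000 = 0.265 μs.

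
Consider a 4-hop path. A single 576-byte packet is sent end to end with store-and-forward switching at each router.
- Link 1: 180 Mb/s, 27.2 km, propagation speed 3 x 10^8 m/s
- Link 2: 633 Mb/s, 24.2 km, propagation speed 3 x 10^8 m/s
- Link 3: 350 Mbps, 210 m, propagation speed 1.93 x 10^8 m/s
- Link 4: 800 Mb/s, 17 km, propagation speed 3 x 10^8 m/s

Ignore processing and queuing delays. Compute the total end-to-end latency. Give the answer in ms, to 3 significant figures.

0.281 ms

L = 576 × 8 = 4608 bits.
Transmission delays (L/R per hop): 0.0256, 0.00727962, 0.0131657, 0.00576 ms; sum = 0.0518053 ms.
Propagation delays (d/s per hop): 0.0906667, 0.0806667, 0.00108808, 0.0566667 ms; sum = 0.229088 ms.
End-to-end = 0.281 ms.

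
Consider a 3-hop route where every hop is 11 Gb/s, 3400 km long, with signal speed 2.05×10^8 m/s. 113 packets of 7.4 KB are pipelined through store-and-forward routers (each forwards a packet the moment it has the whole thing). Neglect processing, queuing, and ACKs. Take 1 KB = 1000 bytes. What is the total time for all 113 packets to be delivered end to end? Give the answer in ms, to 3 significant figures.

50.4 ms

Per-hop transmission t_tx = L/R = 59200/11000000000 = 0.00538182 ms.
Per-hop propagation t_prop = 3400000/2.05e+08 = 16.5854 ms.
Pipeline fill: first packet needs 3·t_tx to clear all hops; remaining 112 packets each add one t_tx.
Total = (3+113-1)·t_tx + 3·t_prop = 115·0.00538182 + 3·16.5854 = 50.4 ms.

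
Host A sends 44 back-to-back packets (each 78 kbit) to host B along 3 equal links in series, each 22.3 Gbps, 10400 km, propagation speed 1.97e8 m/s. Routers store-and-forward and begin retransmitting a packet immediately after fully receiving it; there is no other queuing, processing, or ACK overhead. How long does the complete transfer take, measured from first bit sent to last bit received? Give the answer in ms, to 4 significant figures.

158.5 ms

Per-hop transmission t_tx = L/R = 78000/22300000000 = 0.00349776 ms.
Per-hop propagation t_prop = 10400000/197000000 = 52.7919 ms.
Pipeline fill: first packet needs 3·t_tx to clear all hops; remaining 43 packets each add one t_tx.
Total = (3+44-1)·t_tx + 3·t_prop = 46·0.00349776 + 3·52.7919 = 158.5 ms.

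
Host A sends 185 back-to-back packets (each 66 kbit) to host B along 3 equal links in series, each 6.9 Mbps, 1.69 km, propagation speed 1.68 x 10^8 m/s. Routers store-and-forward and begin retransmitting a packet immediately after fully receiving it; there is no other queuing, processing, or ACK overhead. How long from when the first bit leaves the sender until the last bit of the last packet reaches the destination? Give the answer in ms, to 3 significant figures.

Per-hop transmission t_tx = L/R = 66000/6900000 = 9.56522 ms.
Per-hop propagation t_prop = 1690/168000000 = 0.0100595 ms.
Pipeline fill: first packet needs 3·t_tx to clear all hops; remaining 184 packets each add one t_tx.
Total = (3+185-1)·t_tx + 3·t_prop = 187·9.56522 + 3·0.0100595 = 1790 ms.

1790 ms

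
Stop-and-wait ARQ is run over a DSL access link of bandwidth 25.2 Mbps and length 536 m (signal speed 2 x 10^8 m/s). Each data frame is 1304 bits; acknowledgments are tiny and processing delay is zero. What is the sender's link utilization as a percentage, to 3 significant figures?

t_tx = L/R = 1304/25200000 = 5.1746e-05 s.
t_prop = 536/200000000 = 2.68e-06 s; RTT = 5.36e-06 s.
Cycle = t_tx + RTT = 5.7106e-05 s.
Utilization = t_tx / cycle = 5.1746e-05/5.7106e-05 = 90.6 %.

90.6 %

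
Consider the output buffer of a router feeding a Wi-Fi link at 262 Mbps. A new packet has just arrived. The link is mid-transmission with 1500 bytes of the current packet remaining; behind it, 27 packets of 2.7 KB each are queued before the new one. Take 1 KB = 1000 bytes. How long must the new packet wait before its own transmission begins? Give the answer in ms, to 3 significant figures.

Each queued packet: L/R = 21600/262000000 = 0.0824427 ms.
27 queued → 2.22595 ms.
Plus remaining 12000 bits of current packet: 0.0458015 ms.
Queuing delay = 2.27 ms.

2.27 ms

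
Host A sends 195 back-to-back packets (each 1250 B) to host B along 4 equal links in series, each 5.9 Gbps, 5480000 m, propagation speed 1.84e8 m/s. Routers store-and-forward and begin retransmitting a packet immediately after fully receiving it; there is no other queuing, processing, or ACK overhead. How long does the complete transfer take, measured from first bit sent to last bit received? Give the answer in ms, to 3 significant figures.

Per-hop transmission t_tx = L/R = 10000/5900000000 = 0.00169492 ms.
Per-hop propagation t_prop = 5480000/184000000 = 29.7826 ms.
Pipeline fill: first packet needs 4·t_tx to clear all hops; remaining 194 packets each add one t_tx.
Total = (4+195-1)·t_tx + 4·t_prop = 198·0.00169492 + 4·29.7826 = 119 ms.

119 ms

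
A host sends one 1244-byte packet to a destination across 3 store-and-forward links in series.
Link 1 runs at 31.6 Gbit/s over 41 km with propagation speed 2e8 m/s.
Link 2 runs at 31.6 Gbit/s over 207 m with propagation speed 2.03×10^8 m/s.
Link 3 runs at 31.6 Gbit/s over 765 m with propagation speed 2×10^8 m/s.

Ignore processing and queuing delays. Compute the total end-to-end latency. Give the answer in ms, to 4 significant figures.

0.2108 ms

L = 1244 × 8 = 9952 bits.
Transmission delay per hop = L/R = 9952/31600000000 = 0.000314937 ms; 3 hops → 0.00094481 ms.
Propagation delays (d/s per hop): 0.205, 0.0010197, 0.003825 ms; sum = 0.209845 ms.
End-to-end = 0.2108 ms.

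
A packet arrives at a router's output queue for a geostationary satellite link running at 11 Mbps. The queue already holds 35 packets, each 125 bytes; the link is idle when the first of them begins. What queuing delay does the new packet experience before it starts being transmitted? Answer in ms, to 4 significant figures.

3.182 ms

Each queued packet: L/R = 1000/11000000 = 0.0909091 ms.
35 queued → 3.18182 ms.
Queuing delay = 3.182 ms.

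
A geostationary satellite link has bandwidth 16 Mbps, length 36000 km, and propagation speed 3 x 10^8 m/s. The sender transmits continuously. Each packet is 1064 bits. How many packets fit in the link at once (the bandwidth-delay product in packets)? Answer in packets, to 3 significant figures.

1800 packets

Propagation delay = 36000000 / 300000000 = 0.12 s.
BDP = R × t_prop = 16000000 × 0.12 = 1920000 bits.
In packets of 1064 bits: 1800 packets.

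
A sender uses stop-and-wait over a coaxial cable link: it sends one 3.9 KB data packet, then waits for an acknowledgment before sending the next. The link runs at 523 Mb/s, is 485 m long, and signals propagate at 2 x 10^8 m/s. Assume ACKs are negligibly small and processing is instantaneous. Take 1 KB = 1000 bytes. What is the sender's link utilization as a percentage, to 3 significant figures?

92.5 %

t_tx = L/R = 31200/523000000 = 5.96558e-05 s.
t_prop = 485/200000000 = 2.425e-06 s; RTT = 4.85e-06 s.
Cycle = t_tx + RTT = 6.45058e-05 s.
Utilization = t_tx / cycle = 5.96558e-05/6.45058e-05 = 92.5 %.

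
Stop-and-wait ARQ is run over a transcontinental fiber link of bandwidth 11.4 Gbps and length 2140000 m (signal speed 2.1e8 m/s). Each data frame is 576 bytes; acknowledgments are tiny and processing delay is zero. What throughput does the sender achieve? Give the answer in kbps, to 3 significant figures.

t_tx = L/R = 4608/11400000000 = 4.04211e-07 s.
t_prop = 2140000/210000000 = 0.0101905 s; RTT = 0.020381 s.
Cycle = t_tx + RTT = 0.0203814 s.
Throughput = L / cycle = 4608 / 0.0203814 = 226 kbps.

226 kbps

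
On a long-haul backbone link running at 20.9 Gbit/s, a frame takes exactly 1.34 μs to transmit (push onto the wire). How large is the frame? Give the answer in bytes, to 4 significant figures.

L = R × t_tx = 20900000000 b/s × 1.34e-06 s = 28006 bits.
In bytes: 28006 / 8 = 3501 bytes.

3501 bytes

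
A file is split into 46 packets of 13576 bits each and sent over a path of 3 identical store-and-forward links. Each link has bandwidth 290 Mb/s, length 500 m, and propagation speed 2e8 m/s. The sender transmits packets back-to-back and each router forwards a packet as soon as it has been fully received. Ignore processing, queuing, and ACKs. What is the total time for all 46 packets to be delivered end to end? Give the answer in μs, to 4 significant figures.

2255 μs

Per-hop transmission t_tx = L/R = 13576/290000000 = 46.8138 μs.
Per-hop propagation t_prop = 500/200000000 = 2.5 μs.
Pipeline fill: first packet needs 3·t_tx to clear all hops; remaining 45 packets each add one t_tx.
Total = (3+46-1)·t_tx + 3·t_prop = 48·46.8138 + 3·2.5 = 2255 μs.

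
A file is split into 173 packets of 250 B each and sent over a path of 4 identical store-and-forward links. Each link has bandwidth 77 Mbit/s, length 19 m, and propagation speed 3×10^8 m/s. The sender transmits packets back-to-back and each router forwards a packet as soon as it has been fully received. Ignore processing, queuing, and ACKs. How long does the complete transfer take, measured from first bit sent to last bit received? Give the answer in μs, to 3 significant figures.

4570 μs

Per-hop transmission t_tx = L/R = 2000/77000000 = 25.974 μs.
Per-hop propagation t_prop = 19/300000000 = 0.0633333 μs.
Pipeline fill: first packet needs 4·t_tx to clear all hops; remaining 172 packets each add one t_tx.
Total = (4+173-1)·t_tx + 4·t_prop = 176·25.974 + 4·0.0633333 = 4570 μs.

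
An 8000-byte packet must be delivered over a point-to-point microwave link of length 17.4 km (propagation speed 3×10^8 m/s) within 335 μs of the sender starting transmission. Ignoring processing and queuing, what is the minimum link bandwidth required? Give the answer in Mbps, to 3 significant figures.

L = 64000 bits.
Propagation delay = 17400 / 300000000 = 58 μs.
Transmission budget = 335 − 58 = 277 μs.
R ≥ L / t_tx = 64000 bits / 0.000277 s = 231 Mbps.

231 Mbps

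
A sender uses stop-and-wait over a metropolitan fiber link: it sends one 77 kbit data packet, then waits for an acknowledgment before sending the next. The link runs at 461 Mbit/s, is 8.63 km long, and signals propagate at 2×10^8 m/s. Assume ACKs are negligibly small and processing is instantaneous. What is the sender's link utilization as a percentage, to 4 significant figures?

65.93 %

t_tx = L/R = 77000/461000000 = 0.000167028 s.
t_prop = 8630/200000000 = 4.315e-05 s; RTT = 8.63e-05 s.
Cycle = t_tx + RTT = 0.000253328 s.
Utilization = t_tx / cycle = 0.000167028/0.000253328 = 65.93 %.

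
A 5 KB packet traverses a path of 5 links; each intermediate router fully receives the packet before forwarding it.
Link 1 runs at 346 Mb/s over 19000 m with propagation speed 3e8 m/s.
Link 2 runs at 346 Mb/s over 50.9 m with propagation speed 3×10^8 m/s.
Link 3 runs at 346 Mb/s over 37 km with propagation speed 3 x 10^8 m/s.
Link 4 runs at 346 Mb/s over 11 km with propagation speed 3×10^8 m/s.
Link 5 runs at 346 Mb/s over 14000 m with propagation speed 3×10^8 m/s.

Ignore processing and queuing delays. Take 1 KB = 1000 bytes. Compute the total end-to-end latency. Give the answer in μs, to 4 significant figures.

848.2 μs

L = 40000 bits.
Transmission delay per hop = L/R = 40000/346000000 = 115.607 μs; 5 hops → 578.035 μs.
Propagation delays (d/s per hop): 63.3333, 0.169667, 123.333, 36.6667, 46.6667 μs; sum = 270.17 μs.
End-to-end = 848.2 μs.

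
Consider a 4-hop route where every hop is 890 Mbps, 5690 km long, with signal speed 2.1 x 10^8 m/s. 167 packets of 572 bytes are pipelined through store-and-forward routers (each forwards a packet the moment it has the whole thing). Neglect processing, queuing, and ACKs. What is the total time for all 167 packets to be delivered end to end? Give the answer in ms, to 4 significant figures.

Per-hop transmission t_tx = L/R = 4576/890000000 = 0.00514157 ms.
Per-hop propagation t_prop = 5690000/210000000 = 27.0952 ms.
Pipeline fill: first packet needs 4·t_tx to clear all hops; remaining 166 packets each add one t_tx.
Total = (4+167-1)·t_tx + 4·t_prop = 170·0.00514157 + 4·27.0952 = 109.3 ms.

109.3 ms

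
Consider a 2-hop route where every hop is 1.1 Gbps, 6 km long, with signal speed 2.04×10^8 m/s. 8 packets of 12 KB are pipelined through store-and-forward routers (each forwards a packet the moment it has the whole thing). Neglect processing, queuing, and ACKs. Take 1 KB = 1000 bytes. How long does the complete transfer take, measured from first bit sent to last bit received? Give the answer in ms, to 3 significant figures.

Per-hop transmission t_tx = L/R = 96000/1100000000 = 0.0872727 ms.
Per-hop propagation t_prop = 6000/204000000 = 0.0294118 ms.
Pipeline fill: first packet needs 2·t_tx to clear all hops; remaining 7 packets each add one t_tx.
Total = (2+8-1)·t_tx + 2·t_prop = 9·0.0872727 + 2·0.0294118 = 0.844 ms.

0.844 ms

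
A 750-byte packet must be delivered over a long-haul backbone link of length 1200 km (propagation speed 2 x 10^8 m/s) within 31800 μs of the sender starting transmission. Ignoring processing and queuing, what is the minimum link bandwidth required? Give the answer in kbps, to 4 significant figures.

L = 6000 bits.
Propagation delay = 1200000 / 200000000 = 6000 μs.
Transmission budget = 31800 − 6000 = 25800 μs.
R ≥ L / t_tx = 6000 bits / 0.0258 s = 232.6 kbps.

232.6 kbps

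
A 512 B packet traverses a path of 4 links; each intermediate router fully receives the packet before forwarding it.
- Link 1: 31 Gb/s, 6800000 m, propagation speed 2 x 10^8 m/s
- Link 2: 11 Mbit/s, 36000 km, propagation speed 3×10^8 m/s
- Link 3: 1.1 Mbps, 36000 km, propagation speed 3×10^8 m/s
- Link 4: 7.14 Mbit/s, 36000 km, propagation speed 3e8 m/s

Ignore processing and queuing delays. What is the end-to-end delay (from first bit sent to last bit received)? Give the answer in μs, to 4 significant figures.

L = 512 × 8 = 4096 bits.
Transmission delays (L/R per hop): 0.132129, 372.364, 3723.64, 573.669 μs; sum = 4669.8 μs.
Propagation delays (d/s per hop): 34000, 120000, 120000, 120000 μs; sum = 394000 μs.
End-to-end = 398700 μs.

398700 μs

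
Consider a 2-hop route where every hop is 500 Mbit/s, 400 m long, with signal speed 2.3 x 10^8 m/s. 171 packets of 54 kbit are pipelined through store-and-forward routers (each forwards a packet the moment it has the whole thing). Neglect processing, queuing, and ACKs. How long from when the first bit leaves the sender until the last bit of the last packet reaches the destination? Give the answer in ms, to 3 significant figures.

Per-hop transmission t_tx = L/R = 54000/500000000 = 0.108 ms.
Per-hop propagation t_prop = 400/2.3e+08 = 0.00173913 ms.
Pipeline fill: first packet needs 2·t_tx to clear all hops; remaining 170 packets each add one t_tx.
Total = (2+171-1)·t_tx + 2·t_prop = 172·0.108 + 2·0.00173913 = 18.6 ms.

18.6 ms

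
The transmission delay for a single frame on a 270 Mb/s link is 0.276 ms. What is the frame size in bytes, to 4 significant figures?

L = R × t_tx = 270000000 b/s × 0.000276 s = 74520 bits.
In bytes: 74520 / 8 = 9315 bytes.

9315 bytes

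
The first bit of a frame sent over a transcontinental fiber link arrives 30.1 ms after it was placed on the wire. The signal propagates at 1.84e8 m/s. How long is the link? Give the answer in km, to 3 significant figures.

5540 km

d = s × t_prop = 184000000 × 0.0301 = 5540 km.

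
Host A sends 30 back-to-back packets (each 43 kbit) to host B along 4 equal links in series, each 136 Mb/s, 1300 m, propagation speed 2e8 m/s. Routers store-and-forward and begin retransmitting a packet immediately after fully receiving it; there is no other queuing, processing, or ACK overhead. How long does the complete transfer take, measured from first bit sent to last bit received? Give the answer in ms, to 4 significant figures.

Per-hop transmission t_tx = L/R = 43000/136000000 = 0.316176 ms.
Per-hop propagation t_prop = 1300/200000000 = 0.0065 ms.
Pipeline fill: first packet needs 4·t_tx to clear all hops; remaining 29 packets each add one t_tx.
Total = (4+30-1)·t_tx + 4·t_prop = 33·0.316176 + 4·0.0065 = 10.46 ms.

10.46 ms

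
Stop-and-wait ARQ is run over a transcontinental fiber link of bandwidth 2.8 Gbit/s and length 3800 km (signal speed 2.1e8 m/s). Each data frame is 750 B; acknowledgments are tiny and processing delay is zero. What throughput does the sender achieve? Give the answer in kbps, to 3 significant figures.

166 kbps

t_tx = L/R = 6000/2800000000 = 2.14286e-06 s.
t_prop = 3800000/210000000 = 0.0180952 s; RTT = 0.0361905 s.
Cycle = t_tx + RTT = 0.0361926 s.
Throughput = L / cycle = 6000 / 0.0361926 = 166 kbps.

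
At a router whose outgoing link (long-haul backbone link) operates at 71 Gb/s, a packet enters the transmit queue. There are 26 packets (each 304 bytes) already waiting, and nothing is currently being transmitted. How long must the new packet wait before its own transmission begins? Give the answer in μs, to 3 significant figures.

0.891 μs

Each queued packet: L/R = 2432/71000000000 = 0.0342535 μs.
26 queued → 0.890592 μs.
Queuing delay = 0.891 μs.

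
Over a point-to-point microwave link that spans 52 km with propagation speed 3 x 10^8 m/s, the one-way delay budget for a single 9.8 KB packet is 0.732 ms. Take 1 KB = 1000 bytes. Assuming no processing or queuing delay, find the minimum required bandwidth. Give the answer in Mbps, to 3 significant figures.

L = 78400 bits.
Propagation delay = 52000 / 300000000 = 0.173333 ms.
Transmission budget = 0.732 − 0.173333 = 0.558667 ms.
R ≥ L / t_tx = 78400 bits / 0.000558667 s = 140 Mbps.

140 Mbps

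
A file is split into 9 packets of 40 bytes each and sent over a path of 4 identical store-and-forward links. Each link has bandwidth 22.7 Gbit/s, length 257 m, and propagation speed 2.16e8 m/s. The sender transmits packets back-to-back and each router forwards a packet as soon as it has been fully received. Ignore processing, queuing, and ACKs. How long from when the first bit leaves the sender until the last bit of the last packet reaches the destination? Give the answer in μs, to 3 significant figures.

4.93 μs

Per-hop transmission t_tx = L/R = 320/22700000000 = 0.0140969 μs.
Per-hop propagation t_prop = 257/216000000 = 1.18981 μs.
Pipeline fill: first packet needs 4·t_tx to clear all hops; remaining 8 packets each add one t_tx.
Total = (4+9-1)·t_tx + 4·t_prop = 12·0.0140969 + 4·1.18981 = 4.93 μs.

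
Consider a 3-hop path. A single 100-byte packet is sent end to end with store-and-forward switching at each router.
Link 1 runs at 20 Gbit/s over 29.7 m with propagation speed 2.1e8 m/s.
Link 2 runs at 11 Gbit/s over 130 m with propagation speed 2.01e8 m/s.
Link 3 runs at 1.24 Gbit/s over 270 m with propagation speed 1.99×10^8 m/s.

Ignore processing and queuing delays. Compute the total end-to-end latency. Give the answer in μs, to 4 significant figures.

L = 100 × 8 = 800 bits.
Transmission delays (L/R per hop): 0.04, 0.0727273, 0.645161 μs; sum = 0.757889 μs.
Propagation delays (d/s per hop): 0.141429, 0.646766, 1.35678 μs; sum = 2.14498 μs.
End-to-end = 2.903 μs.

2.903 μs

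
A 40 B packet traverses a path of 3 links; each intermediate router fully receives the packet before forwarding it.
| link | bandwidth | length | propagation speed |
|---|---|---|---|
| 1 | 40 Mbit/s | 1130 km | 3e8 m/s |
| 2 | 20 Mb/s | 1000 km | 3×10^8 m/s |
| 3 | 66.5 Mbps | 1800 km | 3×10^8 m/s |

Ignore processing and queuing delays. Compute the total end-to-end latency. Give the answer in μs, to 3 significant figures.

L = 40 × 8 = 320 bits.
Transmission delays (L/R per hop): 8, 16, 4.81203 μs; sum = 28.812 μs.
Propagation delays (d/s per hop): 3766.67, 3333.33, 6000 μs; sum = 13100 μs.
End-to-end = 13100 μs.

13100 μs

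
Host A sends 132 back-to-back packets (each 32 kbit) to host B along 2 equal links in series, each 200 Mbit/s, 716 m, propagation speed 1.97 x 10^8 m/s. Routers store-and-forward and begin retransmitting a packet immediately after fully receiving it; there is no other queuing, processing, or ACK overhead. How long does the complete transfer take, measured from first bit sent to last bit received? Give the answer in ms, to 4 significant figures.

21.29 ms

Per-hop transmission t_tx = L/R = 32000/200000000 = 0.16 ms.
Per-hop propagation t_prop = 716/197000000 = 0.00363452 ms.
Pipeline fill: first packet needs 2·t_tx to clear all hops; remaining 131 packets each add one t_tx.
Total = (2+132-1)·t_tx + 2·t_prop = 133·0.16 + 2·0.00363452 = 21.29 ms.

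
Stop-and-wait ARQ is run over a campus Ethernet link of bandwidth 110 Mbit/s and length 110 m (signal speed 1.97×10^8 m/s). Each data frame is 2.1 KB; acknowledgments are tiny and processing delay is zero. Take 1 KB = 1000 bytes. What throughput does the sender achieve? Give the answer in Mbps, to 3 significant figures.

t_tx = L/R = 16800/110000000 = 0.000152727 s.
t_prop = 110/197000000 = 5.58376e-07 s; RTT = 1.11675e-06 s.
Cycle = t_tx + RTT = 0.000153844 s.
Throughput = L / cycle = 16800 / 0.000153844 = 109 Mbps.

109 Mbps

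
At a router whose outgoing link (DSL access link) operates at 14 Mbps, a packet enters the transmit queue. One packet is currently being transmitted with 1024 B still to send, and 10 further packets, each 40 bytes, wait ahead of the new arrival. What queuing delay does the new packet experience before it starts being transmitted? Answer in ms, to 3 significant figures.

0.814 ms

Each queued packet: L/R = 320/14000000 = 0.0228571 ms.
10 queued → 0.228571 ms.
Plus remaining 8192 bits of current packet: 0.585143 ms.
Queuing delay = 0.814 ms.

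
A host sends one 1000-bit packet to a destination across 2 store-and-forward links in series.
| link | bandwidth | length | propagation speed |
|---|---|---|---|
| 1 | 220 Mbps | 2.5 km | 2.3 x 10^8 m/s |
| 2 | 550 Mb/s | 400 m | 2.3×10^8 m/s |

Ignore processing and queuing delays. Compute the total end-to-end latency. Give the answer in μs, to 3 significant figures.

19.0 μs

Transmission delays (L/R per hop): 4.54545, 1.81818 μs; sum = 6.36364 μs.
Propagation delays (d/s per hop): 10.8696, 1.73913 μs; sum = 12.6087 μs.
End-to-end = 19.0 μs.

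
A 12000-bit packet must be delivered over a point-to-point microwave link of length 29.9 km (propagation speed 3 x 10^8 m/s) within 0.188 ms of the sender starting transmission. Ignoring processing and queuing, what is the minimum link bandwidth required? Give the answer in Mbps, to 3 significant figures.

136 Mbps

Propagation delay = 29900 / 300000000 = 0.0996667 ms.
Transmission budget = 0.188 − 0.0996667 = 0.0883333 ms.
R ≥ L / t_tx = 12000 bits / 8.83333e-05 s = 136 Mbps.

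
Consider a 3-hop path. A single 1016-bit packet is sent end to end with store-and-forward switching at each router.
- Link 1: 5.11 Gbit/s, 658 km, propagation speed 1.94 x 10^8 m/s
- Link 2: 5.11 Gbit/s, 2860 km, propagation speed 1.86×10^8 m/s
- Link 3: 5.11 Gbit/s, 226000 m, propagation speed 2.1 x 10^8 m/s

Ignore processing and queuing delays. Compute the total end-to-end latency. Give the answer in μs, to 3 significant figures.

19800 μs

Transmission delay per hop = L/R = 1016/5110000000 = 0.198826 μs; 3 hops → 0.596477 μs.
Propagation delays (d/s per hop): 3391.75, 15376.3, 1076.19 μs; sum = 19844.3 μs.
End-to-end = 19800 μs.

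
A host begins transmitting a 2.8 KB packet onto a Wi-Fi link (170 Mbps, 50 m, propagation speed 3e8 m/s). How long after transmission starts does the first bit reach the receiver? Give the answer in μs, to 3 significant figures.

First bit experiences only propagation delay: d/s = 50/300000000 = 0.167 μs.

0.167 μs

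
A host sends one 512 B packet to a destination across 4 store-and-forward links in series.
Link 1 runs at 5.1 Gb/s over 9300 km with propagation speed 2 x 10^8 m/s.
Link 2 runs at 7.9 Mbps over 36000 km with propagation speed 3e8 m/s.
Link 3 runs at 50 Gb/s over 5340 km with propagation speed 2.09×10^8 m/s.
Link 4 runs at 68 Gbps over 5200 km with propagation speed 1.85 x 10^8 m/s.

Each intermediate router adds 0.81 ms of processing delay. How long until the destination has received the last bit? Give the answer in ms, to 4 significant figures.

223.1 ms

L = 512 × 8 = 4096 bits.
Transmission delays (L/R per hop): 0.000803137, 0.518481, 8.192e-05, 6.02353e-05 ms; sum = 0.519426 ms.
Propagation delays (d/s per hop): 46.5, 120, 25.5502, 28.1081 ms; sum = 220.158 ms.
Processing at 3 router(s): 3 × 0.81 ms = 2.43 ms.
End-to-end = 223.1 ms.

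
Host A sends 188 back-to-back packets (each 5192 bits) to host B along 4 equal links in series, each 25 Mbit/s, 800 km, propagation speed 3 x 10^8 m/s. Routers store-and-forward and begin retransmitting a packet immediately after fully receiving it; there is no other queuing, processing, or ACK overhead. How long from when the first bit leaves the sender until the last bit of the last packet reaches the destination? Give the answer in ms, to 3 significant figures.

Per-hop transmission t_tx = L/R = 5192/25000000 = 0.20768 ms.
Per-hop propagation t_prop = 800000/300000000 = 2.66667 ms.
Pipeline fill: first packet needs 4·t_tx to clear all hops; remaining 187 packets each add one t_tx.
Total = (4+188-1)·t_tx + 4·t_prop = 191·0.20768 + 4·2.66667 = 50.3 ms.

50.3 ms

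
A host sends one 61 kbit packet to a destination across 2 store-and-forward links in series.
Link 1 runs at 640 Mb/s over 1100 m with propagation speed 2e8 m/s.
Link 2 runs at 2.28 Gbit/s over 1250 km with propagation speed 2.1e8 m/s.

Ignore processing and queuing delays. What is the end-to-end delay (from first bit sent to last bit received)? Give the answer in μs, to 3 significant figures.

6080 μs

L = 61000 bits.
Transmission delays (L/R per hop): 95.3125, 26.7544 μs; sum = 122.067 μs.
Propagation delays (d/s per hop): 5.5, 5952.38 μs; sum = 5957.88 μs.
End-to-end = 6080 μs.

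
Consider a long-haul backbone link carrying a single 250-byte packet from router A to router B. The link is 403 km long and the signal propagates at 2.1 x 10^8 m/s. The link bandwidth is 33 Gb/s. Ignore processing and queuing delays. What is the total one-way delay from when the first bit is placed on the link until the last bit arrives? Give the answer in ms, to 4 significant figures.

1.919 ms

L = 250 × 8 = 2000 bits.
Transmission delay = L/R = 2000 / 33000000000 = 6.06061e-05 ms.
Propagation delay = d/s = 403000 m / 210000000 m/s = 1.91905 ms.
Total = 1.919 ms.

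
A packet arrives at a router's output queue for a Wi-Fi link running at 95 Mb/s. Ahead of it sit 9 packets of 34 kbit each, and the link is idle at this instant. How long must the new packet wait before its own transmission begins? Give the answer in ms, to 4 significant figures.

Each queued packet: L/R = 34000/95000000 = 0.357895 ms.
9 queued → 3.22105 ms.
Queuing delay = 3.221 ms.

3.221 ms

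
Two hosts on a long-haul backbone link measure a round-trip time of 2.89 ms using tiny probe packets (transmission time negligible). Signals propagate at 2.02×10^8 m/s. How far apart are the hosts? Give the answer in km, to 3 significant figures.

One-way propagation = RTT/2 = 1.445 ms.
d = s × t = 202000000 × 0.001445 = 292 km.

292 km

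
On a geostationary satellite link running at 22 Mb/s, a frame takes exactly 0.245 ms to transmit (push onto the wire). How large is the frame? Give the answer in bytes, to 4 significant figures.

L = R × t_tx = 22000000 b/s × 0.000245 s = 5390 bits.
In bytes: 5390 / 8 = 673.8 bytes.

673.8 bytes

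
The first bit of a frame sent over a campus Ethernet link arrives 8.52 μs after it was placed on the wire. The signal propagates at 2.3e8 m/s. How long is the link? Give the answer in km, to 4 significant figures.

1.960 km

d = s × t_prop = 2.3e+08 × 8.52e-06 = 1.960 km.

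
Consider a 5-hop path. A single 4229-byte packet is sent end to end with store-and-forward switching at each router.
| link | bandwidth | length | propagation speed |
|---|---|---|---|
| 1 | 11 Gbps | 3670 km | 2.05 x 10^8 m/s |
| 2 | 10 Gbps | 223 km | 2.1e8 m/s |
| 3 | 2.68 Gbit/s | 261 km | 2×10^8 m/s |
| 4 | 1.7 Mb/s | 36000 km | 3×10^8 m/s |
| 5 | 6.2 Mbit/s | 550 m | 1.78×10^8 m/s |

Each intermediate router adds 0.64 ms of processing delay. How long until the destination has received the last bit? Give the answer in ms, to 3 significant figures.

L = 4229 × 8 = 33832 bits.
Transmission delays (L/R per hop): 0.00307564, 0.0033832, 0.0126239, 19.9012, 5.45677 ms; sum = 25.377 ms.
Propagation delays (d/s per hop): 17.9024, 1.0619, 1.305, 120, 0.00308989 ms; sum = 140.272 ms.
Processing at 4 router(s): 4 × 0.64 ms = 2.56 ms.
End-to-end = 168 ms.

168 ms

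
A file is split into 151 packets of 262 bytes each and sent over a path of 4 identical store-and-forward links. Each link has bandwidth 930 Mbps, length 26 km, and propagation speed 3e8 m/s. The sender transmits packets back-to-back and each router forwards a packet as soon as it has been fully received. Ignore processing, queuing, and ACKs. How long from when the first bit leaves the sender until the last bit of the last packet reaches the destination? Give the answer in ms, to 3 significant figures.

0.694 ms

Per-hop transmission t_tx = L/R = 2096/930000000 = 0.00225376 ms.
Per-hop propagation t_prop = 26000/300000000 = 0.0866667 ms.
Pipeline fill: first packet needs 4·t_tx to clear all hops; remaining 150 packets each add one t_tx.
Total = (4+151-1)·t_tx + 4·t_prop = 154·0.00225376 + 4·0.0866667 = 0.694 ms.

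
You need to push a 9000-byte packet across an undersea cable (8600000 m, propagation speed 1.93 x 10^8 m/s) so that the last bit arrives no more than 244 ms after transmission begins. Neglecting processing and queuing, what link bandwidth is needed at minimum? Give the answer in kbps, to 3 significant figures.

361 kbps

L = 72000 bits.
Propagation delay = 8600000 / 193000000 = 44.5596 ms.
Transmission budget = 244 − 44.5596 = 199.44 ms.
R ≥ L / t_tx = 72000 bits / 0.19944 s = 361 kbps.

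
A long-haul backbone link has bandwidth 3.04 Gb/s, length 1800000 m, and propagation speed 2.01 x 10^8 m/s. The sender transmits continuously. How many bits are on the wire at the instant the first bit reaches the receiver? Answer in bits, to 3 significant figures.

Propagation delay = 1800000 / 2.01e+08 = 0.00895522 s.
BDP = R × t_prop = 3040000000 × 0.00895522 = 27223900 bits.

27200000 bits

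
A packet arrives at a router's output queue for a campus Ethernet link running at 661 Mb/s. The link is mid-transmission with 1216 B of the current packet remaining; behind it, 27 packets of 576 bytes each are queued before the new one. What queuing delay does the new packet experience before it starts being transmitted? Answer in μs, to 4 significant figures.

202.9 μs

Each queued packet: L/R = 4608/661000000 = 6.97126 μs.
27 queued → 188.224 μs.
Plus remaining 9728 bits of current packet: 14.7171 μs.
Queuing delay = 202.9 μs.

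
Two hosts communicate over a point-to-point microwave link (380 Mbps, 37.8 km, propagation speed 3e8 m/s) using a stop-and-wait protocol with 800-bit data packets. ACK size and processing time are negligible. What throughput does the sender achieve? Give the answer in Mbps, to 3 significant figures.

t_tx = L/R = 800/380000000 = 2.10526e-06 s.
t_prop = 37800/300000000 = 0.000126 s; RTT = 0.000252 s.
Cycle = t_tx + RTT = 0.000254105 s.
Throughput = L / cycle = 800 / 0.000254105 = 3.15 Mbps.

3.15 Mbps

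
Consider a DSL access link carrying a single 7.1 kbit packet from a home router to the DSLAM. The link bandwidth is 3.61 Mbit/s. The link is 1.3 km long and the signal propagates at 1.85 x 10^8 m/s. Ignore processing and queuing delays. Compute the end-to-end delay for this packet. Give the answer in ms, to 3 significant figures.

1.97 ms

L = 7100 bits.
Transmission delay = L/R = 7100 / 3610000 = 1.96676 ms.
Propagation delay = d/s = 1300 m / 185000000 m/s = 0.00702703 ms.
Total = 1.97 ms.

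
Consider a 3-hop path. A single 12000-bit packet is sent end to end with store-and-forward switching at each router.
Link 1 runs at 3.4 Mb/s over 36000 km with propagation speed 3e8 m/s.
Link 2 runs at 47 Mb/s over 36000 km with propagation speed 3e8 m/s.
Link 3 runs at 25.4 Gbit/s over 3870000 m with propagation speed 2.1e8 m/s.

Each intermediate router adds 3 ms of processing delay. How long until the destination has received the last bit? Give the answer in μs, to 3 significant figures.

Transmission delays (L/R per hop): 3529.41, 255.319, 0.472441 μs; sum = 3785.2 μs.
Propagation delays (d/s per hop): 120000, 120000, 18428.6 μs; sum = 258429 μs.
Processing at 2 router(s): 2 × 3 ms = 6000 μs.
End-to-end = 268000 μs.

268000 μs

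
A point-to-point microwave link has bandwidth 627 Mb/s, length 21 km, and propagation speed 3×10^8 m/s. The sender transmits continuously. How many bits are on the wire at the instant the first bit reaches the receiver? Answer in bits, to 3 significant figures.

43900 bits

Propagation delay = 21000 / 300000000 = 7e-05 s.
BDP = R × t_prop = 627000000 × 7e-05 = 43890 bits.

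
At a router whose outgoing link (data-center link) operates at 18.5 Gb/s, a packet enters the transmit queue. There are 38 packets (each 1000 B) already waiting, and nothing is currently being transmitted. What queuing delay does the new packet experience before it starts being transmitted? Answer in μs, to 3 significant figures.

Each queued packet: L/R = 8000/18500000000 = 0.432432 μs.
38 queued → 16.4324 μs.
Queuing delay = 16.4 μs.

16.4 μs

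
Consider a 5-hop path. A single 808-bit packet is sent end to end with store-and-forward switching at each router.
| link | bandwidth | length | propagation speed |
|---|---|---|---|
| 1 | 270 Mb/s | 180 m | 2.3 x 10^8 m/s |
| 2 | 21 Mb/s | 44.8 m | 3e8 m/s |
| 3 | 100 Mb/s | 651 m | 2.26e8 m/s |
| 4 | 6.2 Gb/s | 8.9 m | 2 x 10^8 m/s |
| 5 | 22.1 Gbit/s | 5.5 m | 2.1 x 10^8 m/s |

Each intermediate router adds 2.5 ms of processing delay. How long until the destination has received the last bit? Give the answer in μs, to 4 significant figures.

10050 μs

Transmission delays (L/R per hop): 2.99259, 38.4762, 8.08, 0.130323, 0.0365611 μs; sum = 49.7157 μs.
Propagation delays (d/s per hop): 0.782609, 0.149333, 2.88053, 0.0445, 0.0261905 μs; sum = 3.88316 μs.
Processing at 4 router(s): 4 × 2.5 ms = 10000 μs.
End-to-end = 10050 μs.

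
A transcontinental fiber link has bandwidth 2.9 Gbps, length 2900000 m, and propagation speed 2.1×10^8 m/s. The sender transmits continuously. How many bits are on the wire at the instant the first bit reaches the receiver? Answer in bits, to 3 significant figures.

40000000 bits

Propagation delay = 2900000 / 210000000 = 0.0138095 s.
BDP = R × t_prop = 2900000000 × 0.0138095 = 40047600 bits.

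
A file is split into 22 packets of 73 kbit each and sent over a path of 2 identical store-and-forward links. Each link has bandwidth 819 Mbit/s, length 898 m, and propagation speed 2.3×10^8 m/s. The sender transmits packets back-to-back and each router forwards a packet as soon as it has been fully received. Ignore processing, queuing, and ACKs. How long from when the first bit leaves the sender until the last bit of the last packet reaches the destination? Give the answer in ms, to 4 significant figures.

2.058 ms

Per-hop transmission t_tx = L/R = 73000/819000000 = 0.0891331 ms.
Per-hop propagation t_prop = 898/2.3e+08 = 0.00390435 ms.
Pipeline fill: first packet needs 2·t_tx to clear all hops; remaining 21 packets each add one t_tx.
Total = (2+22-1)·t_tx + 2·t_prop = 23·0.0891331 + 2·0.00390435 = 2.058 ms.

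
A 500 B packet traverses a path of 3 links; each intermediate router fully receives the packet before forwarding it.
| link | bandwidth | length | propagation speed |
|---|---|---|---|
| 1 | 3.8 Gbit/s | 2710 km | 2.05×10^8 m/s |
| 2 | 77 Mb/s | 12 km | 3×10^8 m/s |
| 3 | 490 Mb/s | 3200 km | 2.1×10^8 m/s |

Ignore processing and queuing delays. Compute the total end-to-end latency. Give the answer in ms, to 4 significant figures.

L = 500 × 8 = 4000 bits.
Transmission delays (L/R per hop): 0.00105263, 0.0519481, 0.00816327 ms; sum = 0.0611639 ms.
Propagation delays (d/s per hop): 13.2195, 0.04, 15.2381 ms; sum = 28.4976 ms.
End-to-end = 28.56 ms.

28.56 ms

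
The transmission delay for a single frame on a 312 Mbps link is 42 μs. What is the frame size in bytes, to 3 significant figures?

L = R × t_tx = 312000000 b/s × 4.2e-05 s = 13104 bits.
In bytes: 13104 / 8 = 1640 bytes.

1640 bytes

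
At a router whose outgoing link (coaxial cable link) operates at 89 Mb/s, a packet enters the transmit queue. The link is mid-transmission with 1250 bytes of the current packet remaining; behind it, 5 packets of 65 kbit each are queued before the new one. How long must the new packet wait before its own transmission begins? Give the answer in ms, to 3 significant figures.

Each queued packet: L/R = 65000/89000000 = 0.730337 ms.
5 queued → 3.65169 ms.
Plus remaining 10000 bits of current packet: 0.11236 ms.
Queuing delay = 3.76 ms.

3.76 ms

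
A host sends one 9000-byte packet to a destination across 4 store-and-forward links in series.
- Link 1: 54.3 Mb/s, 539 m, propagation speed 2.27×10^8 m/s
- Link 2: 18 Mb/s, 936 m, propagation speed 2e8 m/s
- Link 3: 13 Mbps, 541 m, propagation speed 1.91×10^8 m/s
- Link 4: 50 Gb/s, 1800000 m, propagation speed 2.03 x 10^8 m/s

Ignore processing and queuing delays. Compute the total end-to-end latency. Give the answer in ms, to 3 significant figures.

19.7 ms

L = 9000 × 8 = 72000 bits.
Transmission delays (L/R per hop): 1.32597, 4, 5.53846, 0.00144 ms; sum = 10.8659 ms.
Propagation delays (d/s per hop): 0.00237445, 0.00468, 0.00283246, 8.867 ms; sum = 8.87688 ms.
End-to-end = 19.7 ms.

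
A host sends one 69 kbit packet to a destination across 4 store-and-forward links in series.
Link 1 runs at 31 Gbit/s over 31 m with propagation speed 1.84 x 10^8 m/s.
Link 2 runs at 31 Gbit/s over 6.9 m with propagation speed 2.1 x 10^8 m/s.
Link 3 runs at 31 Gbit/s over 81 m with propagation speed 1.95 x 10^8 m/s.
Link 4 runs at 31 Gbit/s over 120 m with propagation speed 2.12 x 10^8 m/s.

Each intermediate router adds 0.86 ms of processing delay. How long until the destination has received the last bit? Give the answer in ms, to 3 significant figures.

2.59 ms

L = 69000 bits.
Transmission delay per hop = L/R = 69000/31000000000 = 0.00222581 ms; 4 hops → 0.00890323 ms.
Propagation delays (d/s per hop): 0.000168478, 3.28571e-05, 0.000415385, 0.000566038 ms; sum = 0.00118276 ms.
Processing at 3 router(s): 3 × 0.86 ms = 2.58 ms.
End-to-end = 2.59 ms.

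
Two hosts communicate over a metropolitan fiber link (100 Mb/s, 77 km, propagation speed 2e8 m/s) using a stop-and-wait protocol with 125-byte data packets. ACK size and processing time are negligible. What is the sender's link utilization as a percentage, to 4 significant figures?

1.282 %

t_tx = L/R = 1000/100000000 = 1e-05 s.
t_prop = 77000/200000000 = 0.000385 s; RTT = 0.00077 s.
Cycle = t_tx + RTT = 0.00078 s.
Utilization = t_tx / cycle = 1e-05/0.00078 = 1.282 %.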